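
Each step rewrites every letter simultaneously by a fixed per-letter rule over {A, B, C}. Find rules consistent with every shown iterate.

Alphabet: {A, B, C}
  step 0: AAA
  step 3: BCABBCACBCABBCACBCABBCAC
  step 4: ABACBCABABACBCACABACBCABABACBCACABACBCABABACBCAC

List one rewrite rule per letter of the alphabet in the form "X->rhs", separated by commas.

A->BC, B->AB, C->AC

  step 3 ⇒ step 4: BCABBCACBCABBCACBCABBCAC ⇒ AB·AC·BC·AB·AB·AC·BC·AC·AB·AC·BC·AB·AB·AC·BC·AC·AB·AC·BC·AB·AB·AC·BC·AC
    A ↦ BC
    B ↦ AB
    C ↦ AC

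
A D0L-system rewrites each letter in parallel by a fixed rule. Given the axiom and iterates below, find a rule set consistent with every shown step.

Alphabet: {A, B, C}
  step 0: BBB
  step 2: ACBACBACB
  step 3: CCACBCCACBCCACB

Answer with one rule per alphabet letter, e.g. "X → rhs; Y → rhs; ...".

A->CC, B->CB, C->A

  step 2 ⇒ step 3: ACBACBACB ⇒ CC·A·CB·CC·A·CB·CC·A·CB
    A ↦ CC
    B ↦ CB
    C ↦ A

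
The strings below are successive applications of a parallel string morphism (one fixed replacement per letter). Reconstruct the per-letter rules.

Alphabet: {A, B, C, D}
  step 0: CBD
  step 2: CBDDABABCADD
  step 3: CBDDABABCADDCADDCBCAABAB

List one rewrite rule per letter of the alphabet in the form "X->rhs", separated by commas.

A->CA, B->DD, C->CB, D->AB

  step 2 ⇒ step 3: CBDDABABCADD ⇒ CB·DD·AB·AB·CA·DD·CA·DD·CB·CA·AB·AB
    A ↦ CA
    B ↦ DD
    C ↦ CB
    D ↦ AB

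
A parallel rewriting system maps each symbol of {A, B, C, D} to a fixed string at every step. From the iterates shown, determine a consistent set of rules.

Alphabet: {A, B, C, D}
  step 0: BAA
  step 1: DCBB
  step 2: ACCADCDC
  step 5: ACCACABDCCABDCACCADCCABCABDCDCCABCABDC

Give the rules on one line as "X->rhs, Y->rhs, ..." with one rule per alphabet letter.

A->B, B->DC, C->CA, D->AC

  step 1 ⇒ step 2: DCBB ⇒ AC·CA·DC·DC
    B ↦ DC
    C ↦ CA
    D ↦ AC
  step 0 ⇒ step 1: BAA ⇒ DC·B·B
    A ↦ B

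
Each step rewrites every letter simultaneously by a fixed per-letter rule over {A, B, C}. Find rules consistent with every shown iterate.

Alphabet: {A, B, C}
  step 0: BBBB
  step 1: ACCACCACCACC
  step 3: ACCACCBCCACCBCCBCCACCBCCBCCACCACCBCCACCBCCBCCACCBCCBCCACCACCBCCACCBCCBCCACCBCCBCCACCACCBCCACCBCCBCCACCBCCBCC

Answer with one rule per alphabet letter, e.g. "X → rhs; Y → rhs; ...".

A->BBC, B->ACC, C->BCC

  step 0 ⇒ step 1: BBBB ⇒ ACC·ACC·ACC·ACC
    B ↦ ACC
    A ↦ BBC  (constrained at step 1)
    C ↦ BCC  (constrained at step 1)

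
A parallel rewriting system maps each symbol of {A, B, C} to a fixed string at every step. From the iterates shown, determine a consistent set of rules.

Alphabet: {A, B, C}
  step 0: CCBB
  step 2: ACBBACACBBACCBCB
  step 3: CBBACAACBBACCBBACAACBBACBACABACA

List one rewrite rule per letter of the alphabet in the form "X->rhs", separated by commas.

  step 2 ⇒ step 3: ACBBACACBBACCBCB ⇒ CB·BAC·A·A·CB·BAC·CB·BAC·A·A·CB·BAC·BAC·A·BAC·A
    A ↦ CB
    B ↦ A
    C ↦ BAC

A->CB, B->A, C->BAC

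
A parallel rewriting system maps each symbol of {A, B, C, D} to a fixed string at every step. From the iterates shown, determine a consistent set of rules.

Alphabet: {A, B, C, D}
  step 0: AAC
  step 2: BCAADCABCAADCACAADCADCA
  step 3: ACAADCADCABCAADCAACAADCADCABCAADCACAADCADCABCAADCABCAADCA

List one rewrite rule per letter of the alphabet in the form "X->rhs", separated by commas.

A->DCA, B->A, C->CAA, D->B

  step 2 ⇒ step 3: BCAADCABCAADCACAADCADCA ⇒ A·CAA·DCA·DCA·B·CAA·DCA·A·CAA·DCA·DCA·B·CAA·DCA·CAA·DCA·DCA·B·CAA·DCA·B·CAA·DCA
    A ↦ DCA
    B ↦ A
    C ↦ CAA
    D ↦ B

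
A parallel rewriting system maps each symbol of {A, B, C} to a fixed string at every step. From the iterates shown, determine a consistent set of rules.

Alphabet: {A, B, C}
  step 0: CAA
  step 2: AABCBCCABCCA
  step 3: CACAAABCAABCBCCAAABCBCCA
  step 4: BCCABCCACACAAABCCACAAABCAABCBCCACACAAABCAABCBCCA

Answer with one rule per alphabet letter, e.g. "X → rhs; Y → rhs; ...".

A->CA, B->AA, C->BC

  step 3 ⇒ step 4: CACAAABCAABCBCCAAABCBCCA ⇒ BC·CA·BC·CA·CA·CA·AA·BC·CA·CA·AA·BC·AA·BC·BC·CA·CA·CA·AA·BC·AA·BC·BC·CA
    A ↦ CA
    B ↦ AA
    C ↦ BC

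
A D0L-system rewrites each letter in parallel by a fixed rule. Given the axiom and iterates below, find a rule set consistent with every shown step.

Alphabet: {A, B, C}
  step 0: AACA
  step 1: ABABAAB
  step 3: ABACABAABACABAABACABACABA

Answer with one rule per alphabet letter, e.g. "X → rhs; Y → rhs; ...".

A->AB, B->AC, C->A

  step 0 ⇒ step 1: AACA ⇒ AB·AB·A·AB
    A ↦ AB
    C ↦ A
    B ↦ AC  (constrained at step 1)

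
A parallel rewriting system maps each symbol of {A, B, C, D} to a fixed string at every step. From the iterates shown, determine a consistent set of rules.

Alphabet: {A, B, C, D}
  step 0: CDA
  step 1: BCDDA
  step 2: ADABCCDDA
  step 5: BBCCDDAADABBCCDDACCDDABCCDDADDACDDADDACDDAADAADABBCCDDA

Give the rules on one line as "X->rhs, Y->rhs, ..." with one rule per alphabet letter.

A->DDA, B->ADA, C->B, D->C

  step 1 ⇒ step 2: BCDDA ⇒ ADA·B·C·C·DDA
    A ↦ DDA
    B ↦ ADA
    C ↦ B
    D ↦ C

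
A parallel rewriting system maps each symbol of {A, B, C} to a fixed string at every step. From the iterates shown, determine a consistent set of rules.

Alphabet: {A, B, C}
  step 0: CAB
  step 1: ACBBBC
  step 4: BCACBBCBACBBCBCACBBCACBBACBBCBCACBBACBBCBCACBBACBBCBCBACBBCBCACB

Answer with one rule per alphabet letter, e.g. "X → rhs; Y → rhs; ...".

A->B, B->BC, C->ACB

  step 0 ⇒ step 1: CAB ⇒ ACB·B·BC
    A ↦ B
    B ↦ BC
    C ↦ ACB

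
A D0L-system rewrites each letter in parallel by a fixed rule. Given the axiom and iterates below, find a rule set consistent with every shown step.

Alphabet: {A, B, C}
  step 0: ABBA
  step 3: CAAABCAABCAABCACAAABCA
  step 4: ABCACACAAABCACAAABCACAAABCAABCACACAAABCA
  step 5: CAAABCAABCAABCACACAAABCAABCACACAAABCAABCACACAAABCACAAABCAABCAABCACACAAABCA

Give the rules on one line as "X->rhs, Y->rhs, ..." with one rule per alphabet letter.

A->CA, B->A, C->AB

  step 4 ⇒ step 5: ABCACACAAABCACAAABCACAAABCAABCACACAAABCA ⇒ CA·A·AB·CA·AB·CA·AB·CA·CA·CA·A·AB·CA·AB·CA·CA·CA·A·AB·CA·AB·CA·CA·CA·A·AB·CA·CA·A·AB·CA·AB·CA·AB·CA·CA·CA·A·AB·CA
    A ↦ CA
    B ↦ A
    C ↦ AB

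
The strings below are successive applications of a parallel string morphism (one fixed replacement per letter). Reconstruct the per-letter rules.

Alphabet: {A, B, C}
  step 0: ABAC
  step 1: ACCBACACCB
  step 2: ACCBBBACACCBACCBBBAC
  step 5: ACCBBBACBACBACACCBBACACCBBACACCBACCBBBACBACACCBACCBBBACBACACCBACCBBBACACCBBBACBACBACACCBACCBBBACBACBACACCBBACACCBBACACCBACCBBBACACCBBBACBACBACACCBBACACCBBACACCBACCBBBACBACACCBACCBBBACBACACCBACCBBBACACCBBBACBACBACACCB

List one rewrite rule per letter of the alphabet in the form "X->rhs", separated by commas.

A->ACC, B->BAC, C->B

  step 1 ⇒ step 2: ACCBACACCB ⇒ ACC·B·B·BAC·ACC·B·ACC·B·B·BAC
    A ↦ ACC
    B ↦ BAC
    C ↦ B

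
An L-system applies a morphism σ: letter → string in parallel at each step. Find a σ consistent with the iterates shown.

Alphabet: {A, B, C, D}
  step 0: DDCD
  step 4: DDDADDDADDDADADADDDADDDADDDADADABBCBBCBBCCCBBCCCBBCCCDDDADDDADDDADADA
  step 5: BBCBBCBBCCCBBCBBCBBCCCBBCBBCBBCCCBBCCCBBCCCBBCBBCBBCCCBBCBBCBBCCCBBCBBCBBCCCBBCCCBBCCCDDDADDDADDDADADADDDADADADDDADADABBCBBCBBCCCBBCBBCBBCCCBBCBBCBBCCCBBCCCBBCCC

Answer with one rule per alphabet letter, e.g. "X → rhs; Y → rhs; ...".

A->CC, B->D, C->DA, D->BBC

  step 4 ⇒ step 5: DDDADDDADDDADADADDDADDDADDDADADABBCBBCBBCCCBBCCCBBCCCDDDADDDADDDADADA ⇒ BBC·BBC·BBC·CC·BBC·BBC·BBC·CC·BBC·BBC·BBC·CC·BBC·CC·BBC·CC·BBC·BBC·BBC·CC·BBC·BBC·BBC·CC·BBC·BBC·BBC·CC·BBC·CC·BBC·CC·D·D·DA·D·D·DA·D·D·DA·DA·DA·D·D·DA·DA·DA·D·D·DA·DA·DA·BBC·BBC·BBC·CC·BBC·BBC·BBC·CC·BBC·BBC·BBC·CC·BBC·CC·BBC·CC
    A ↦ CC
    B ↦ D
    C ↦ DA
    D ↦ BBC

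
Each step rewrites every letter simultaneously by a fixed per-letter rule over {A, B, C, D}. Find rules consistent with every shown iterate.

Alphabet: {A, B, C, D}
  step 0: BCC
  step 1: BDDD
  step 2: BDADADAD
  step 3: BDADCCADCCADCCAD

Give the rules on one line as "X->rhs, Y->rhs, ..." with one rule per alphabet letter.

A->CC, B->BD, C->D, D->AD

  step 2 ⇒ step 3: BDADADAD ⇒ BD·AD·CC·AD·CC·AD·CC·AD
    A ↦ CC
    B ↦ BD
    D ↦ AD
  step 0 ⇒ step 1: BCC ⇒ BD·D·D
    C ↦ D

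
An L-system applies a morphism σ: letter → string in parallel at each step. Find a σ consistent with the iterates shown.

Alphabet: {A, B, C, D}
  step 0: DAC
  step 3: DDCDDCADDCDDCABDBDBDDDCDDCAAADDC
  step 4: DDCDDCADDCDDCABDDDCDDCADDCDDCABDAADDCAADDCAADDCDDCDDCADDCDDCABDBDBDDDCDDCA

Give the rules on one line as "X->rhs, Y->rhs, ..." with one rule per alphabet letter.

A->BD, B->AA, C->A, D->DDC

  step 3 ⇒ step 4: DDCDDCADDCDDCABDBDBDDDCDDCAAADDC ⇒ DDC·DDC·A·DDC·DDC·A·BD·DDC·DDC·A·DDC·DDC·A·BD·AA·DDC·AA·DDC·AA·DDC·DDC·DDC·A·DDC·DDC·A·BD·BD·BD·DDC·DDC·A
    A ↦ BD
    B ↦ AA
    C ↦ A
    D ↦ DDC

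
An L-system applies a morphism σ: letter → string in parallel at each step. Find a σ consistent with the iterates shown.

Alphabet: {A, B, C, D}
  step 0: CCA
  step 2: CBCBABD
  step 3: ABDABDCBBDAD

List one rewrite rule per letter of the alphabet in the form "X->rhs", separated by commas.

A->CB, B->BD, C->A, D->AD

  step 2 ⇒ step 3: CBCBABD ⇒ A·BD·A·BD·CB·BD·AD
    A ↦ CB
    B ↦ BD
    C ↦ A
    D ↦ AD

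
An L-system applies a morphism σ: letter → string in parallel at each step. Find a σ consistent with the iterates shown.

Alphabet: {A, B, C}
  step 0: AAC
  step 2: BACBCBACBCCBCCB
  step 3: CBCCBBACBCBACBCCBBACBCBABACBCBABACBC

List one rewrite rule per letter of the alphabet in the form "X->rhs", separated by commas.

A->CB, B->CBC, C->BA

  step 2 ⇒ step 3: BACBCBACBCCBCCB ⇒ CBC·CB·BA·CBC·BA·CBC·CB·BA·CBC·BA·BA·CBC·BA·BA·CBC
    A ↦ CB
    B ↦ CBC
    C ↦ BA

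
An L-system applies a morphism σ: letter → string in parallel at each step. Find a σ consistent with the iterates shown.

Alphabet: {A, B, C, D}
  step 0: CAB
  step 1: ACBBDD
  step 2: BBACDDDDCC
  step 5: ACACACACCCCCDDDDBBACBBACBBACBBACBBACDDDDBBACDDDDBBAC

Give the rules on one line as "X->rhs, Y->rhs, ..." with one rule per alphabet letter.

  step 1 ⇒ step 2: ACBBDD ⇒ BB·AC·DD·DD·C·C
    A ↦ BB
    B ↦ DD
    C ↦ AC
    D ↦ C

A->BB, B->DD, C->AC, D->C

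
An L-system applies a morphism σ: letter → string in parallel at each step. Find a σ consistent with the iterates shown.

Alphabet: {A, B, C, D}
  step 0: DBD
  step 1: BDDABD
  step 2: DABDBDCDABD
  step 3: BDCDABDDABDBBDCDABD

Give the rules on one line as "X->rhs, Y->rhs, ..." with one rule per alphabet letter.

A->C, B->DA, C->B, D->BD

  step 2 ⇒ step 3: DABDBDCDABD ⇒ BD·C·DA·BD·DA·BD·B·BD·C·DA·BD
    A ↦ C
    B ↦ DA
    C ↦ B
    D ↦ BD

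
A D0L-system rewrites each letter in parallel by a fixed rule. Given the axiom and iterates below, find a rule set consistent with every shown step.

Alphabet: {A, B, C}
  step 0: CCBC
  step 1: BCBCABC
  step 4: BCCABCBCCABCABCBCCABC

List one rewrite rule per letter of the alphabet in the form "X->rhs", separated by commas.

  step 0 ⇒ step 1: CCBC ⇒ BC·BC·A·BC
    B ↦ A
    C ↦ BC
    A ↦ C  (constrained at step 1)

A->C, B->A, C->BC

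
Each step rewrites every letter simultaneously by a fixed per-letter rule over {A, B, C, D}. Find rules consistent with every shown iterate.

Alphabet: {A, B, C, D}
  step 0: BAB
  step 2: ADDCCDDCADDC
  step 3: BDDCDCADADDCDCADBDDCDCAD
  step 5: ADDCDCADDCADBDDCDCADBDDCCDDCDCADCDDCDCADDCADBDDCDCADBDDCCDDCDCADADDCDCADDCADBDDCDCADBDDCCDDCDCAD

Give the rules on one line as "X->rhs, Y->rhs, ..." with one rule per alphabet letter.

  step 2 ⇒ step 3: ADDCCDDCADDC ⇒ BD·DC·DC·AD·AD·DC·DC·AD·BD·DC·DC·AD
    A ↦ BD
    C ↦ AD
    D ↦ DC
    B ↦ CD  (constrained at step 0)

A->BD, B->CD, C->AD, D->DC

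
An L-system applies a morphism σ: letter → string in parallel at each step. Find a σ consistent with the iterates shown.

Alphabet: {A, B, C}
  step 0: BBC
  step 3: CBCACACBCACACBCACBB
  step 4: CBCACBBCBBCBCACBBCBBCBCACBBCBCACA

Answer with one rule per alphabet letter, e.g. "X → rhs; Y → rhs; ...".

  step 3 ⇒ step 4: CBCACACBCACACBCACBB ⇒ CB·CA·CB·B·CB·B·CB·CA·CB·B·CB·B·CB·CA·CB·B·CB·CA·CA
    A ↦ B
    B ↦ CA
    C ↦ CB

A->B, B->CA, C->CB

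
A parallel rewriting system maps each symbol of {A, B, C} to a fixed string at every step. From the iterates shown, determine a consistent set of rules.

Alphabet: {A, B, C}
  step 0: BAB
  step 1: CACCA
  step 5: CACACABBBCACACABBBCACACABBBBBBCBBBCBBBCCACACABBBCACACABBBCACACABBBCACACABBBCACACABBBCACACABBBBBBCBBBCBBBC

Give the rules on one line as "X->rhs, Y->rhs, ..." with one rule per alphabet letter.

A->C, B->CA, C->BBB

  step 0 ⇒ step 1: BAB ⇒ CA·C·CA
    A ↦ C
    B ↦ CA
    C ↦ BBB  (constrained at step 1)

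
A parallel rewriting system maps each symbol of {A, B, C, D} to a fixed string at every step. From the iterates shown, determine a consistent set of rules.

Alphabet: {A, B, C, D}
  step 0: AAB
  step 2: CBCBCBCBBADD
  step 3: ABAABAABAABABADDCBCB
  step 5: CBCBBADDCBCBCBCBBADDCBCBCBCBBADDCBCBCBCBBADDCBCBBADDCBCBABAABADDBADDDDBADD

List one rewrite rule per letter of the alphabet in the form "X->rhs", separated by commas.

A->DD, B->BA, C->A, D->CB

  step 2 ⇒ step 3: CBCBCBCBBADD ⇒ A·BA·A·BA·A·BA·A·BA·BA·DD·CB·CB
    A ↦ DD
    B ↦ BA
    C ↦ A
    D ↦ CB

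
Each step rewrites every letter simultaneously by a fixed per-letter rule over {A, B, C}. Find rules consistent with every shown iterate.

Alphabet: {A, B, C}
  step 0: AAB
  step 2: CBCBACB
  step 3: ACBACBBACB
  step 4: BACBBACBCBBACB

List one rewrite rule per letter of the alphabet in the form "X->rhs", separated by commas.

  step 3 ⇒ step 4: ACBACBBACB ⇒ B·A·CB·B·A·CB·CB·B·A·CB
    A ↦ B
    B ↦ CB
    C ↦ A

A->B, B->CB, C->A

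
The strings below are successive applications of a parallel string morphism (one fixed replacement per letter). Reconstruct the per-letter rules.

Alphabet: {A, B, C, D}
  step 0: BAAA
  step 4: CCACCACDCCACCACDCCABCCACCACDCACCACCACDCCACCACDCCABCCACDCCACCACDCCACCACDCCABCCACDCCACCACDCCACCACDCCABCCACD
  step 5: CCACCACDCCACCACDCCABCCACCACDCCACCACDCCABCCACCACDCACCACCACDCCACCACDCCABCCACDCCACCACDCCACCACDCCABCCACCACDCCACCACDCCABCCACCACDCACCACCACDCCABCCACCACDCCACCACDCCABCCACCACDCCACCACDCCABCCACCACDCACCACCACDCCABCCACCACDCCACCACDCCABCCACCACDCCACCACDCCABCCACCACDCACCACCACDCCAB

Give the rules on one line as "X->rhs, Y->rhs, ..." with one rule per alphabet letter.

  step 4 ⇒ step 5: CCACCACDCCACCACDCCABCCACCACDCACCACCACDCCACCACDCCABCCACDCCACCACDCCACCACDCCABCCACDCCACCACDCCACCACDCCABCCACD ⇒ CCA·CCA·CD·CCA·CCA·CD·CCA·B·CCA·CCA·CD·CCA·CCA·CD·CCA·B·CCA·CCA·CD·CA·CCA·CCA·CD·CCA·CCA·CD·CCA·B·CCA·CD·CCA·CCA·CD·CCA·CCA·CD·CCA·B·CCA·CCA·CD·CCA·CCA·CD·CCA·B·CCA·CCA·CD·CA·CCA·CCA·CD·CCA·B·CCA·CCA·CD·CCA·CCA·CD·CCA·B·CCA·CCA·CD·CCA·CCA·CD·CCA·B·CCA·CCA·CD·CA·CCA·CCA·CD·CCA·B·CCA·CCA·CD·CCA·CCA·CD·CCA·B·CCA·CCA·CD·CCA·CCA·CD·CCA·B·CCA·CCA·CD·CA·CCA·CCA·CD·CCA·B
    A ↦ CD
    B ↦ CA
    C ↦ CCA
    D ↦ B

A->CD, B->CA, C->CCA, D->B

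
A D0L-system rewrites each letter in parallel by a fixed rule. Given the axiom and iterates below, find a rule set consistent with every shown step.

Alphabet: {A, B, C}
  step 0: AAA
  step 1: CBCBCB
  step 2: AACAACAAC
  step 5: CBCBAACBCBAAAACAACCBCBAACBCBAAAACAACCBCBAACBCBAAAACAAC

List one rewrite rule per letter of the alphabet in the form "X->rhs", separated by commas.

A->CB, B->C, C->AA

  step 1 ⇒ step 2: CBCBCB ⇒ AA·C·AA·C·AA·C
    B ↦ C
    C ↦ AA
  step 0 ⇒ step 1: AAA ⇒ CB·CB·CB
    A ↦ CB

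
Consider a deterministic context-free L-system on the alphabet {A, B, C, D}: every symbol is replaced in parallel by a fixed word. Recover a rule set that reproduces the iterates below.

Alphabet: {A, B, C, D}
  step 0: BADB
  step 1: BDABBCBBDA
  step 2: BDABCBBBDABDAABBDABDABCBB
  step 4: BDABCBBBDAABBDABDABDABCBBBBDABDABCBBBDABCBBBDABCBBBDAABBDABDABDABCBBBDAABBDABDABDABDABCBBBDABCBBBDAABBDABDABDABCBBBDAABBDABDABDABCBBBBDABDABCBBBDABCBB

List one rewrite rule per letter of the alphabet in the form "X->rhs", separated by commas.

  step 1 ⇒ step 2: BDABBCBBDA ⇒ BDA·BCB·B·BDA·BDA·AB·BDA·BDA·BCB·B
    A ↦ B
    B ↦ BDA
    C ↦ AB
    D ↦ BCB

A->B, B->BDA, C->AB, D->BCB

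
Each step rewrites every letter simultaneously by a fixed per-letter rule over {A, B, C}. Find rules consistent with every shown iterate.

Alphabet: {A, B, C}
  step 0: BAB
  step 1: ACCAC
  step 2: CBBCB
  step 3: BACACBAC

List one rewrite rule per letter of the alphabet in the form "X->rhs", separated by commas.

  step 2 ⇒ step 3: CBBCB ⇒ B·AC·AC·B·AC
    B ↦ AC
    C ↦ B
  step 0 ⇒ step 1: BAB ⇒ AC·C·AC
    A ↦ C

A->C, B->AC, C->B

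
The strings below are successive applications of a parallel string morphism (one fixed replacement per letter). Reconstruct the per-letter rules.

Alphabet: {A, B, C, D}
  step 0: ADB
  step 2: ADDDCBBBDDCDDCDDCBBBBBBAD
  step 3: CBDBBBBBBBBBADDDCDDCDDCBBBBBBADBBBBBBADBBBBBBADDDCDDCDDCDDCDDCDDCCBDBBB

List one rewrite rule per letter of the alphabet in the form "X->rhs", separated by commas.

A->CBD, B->DDC, C->AD, D->BBB

  step 2 ⇒ step 3: ADDDCBBBDDCDDCDDCBBBBBBAD ⇒ CBD·BBB·BBB·BBB·AD·DDC·DDC·DDC·BBB·BBB·AD·BBB·BBB·AD·BBB·BBB·AD·DDC·DDC·DDC·DDC·DDC·DDC·CBD·BBB
    A ↦ CBD
    B ↦ DDC
    C ↦ AD
    D ↦ BBB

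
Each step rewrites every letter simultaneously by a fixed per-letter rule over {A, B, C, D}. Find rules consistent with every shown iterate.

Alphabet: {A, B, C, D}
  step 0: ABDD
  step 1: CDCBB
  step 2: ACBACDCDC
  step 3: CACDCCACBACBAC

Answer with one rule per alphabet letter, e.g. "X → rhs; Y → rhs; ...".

  step 2 ⇒ step 3: ACBACDCDC ⇒ C·AC·DC·C·AC·B·AC·B·AC
    A ↦ C
    B ↦ DC
    C ↦ AC
    D ↦ B

A->C, B->DC, C->AC, D->B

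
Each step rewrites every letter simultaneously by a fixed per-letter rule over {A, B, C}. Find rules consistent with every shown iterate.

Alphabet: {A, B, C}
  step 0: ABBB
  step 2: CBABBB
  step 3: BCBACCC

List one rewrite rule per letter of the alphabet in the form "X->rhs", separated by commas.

A->BA, B->C, C->B

  step 2 ⇒ step 3: CBABBB ⇒ B·C·BA·C·C·C
    A ↦ BA
    B ↦ C
    C ↦ B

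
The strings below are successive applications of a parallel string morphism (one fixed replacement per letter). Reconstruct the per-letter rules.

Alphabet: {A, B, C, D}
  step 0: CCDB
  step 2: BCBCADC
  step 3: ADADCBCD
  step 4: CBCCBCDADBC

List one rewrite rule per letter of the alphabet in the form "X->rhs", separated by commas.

  step 3 ⇒ step 4: ADADCBCD ⇒ C·BC·C·BC·D·A·D·BC
    A ↦ C
    B ↦ A
    C ↦ D
    D ↦ BC

A->C, B->A, C->D, D->BC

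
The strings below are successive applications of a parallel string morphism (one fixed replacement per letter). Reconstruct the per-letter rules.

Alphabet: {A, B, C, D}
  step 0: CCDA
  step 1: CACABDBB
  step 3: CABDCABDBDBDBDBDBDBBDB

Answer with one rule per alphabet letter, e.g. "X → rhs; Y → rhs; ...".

  step 0 ⇒ step 1: CCDA ⇒ CA·CA·BDB·B
    A ↦ B
    C ↦ CA
    D ↦ BDB
    B ↦ D  (constrained at step 1)

A->B, B->D, C->CA, D->BDB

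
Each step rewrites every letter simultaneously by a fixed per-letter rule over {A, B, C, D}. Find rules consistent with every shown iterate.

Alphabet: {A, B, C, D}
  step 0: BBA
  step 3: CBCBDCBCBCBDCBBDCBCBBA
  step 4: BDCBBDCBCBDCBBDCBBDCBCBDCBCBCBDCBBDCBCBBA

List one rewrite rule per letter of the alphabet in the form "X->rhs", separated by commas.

  step 3 ⇒ step 4: CBCBDCBCBCBDCBBDCBCBBA ⇒ BD·CB·BD·CB·C·BD·CB·BD·CB·BD·CB·C·BD·CB·CB·C·BD·CB·BD·CB·CB·BA
    A ↦ BA
    B ↦ CB
    C ↦ BD
    D ↦ C

A->BA, B->CB, C->BD, D->C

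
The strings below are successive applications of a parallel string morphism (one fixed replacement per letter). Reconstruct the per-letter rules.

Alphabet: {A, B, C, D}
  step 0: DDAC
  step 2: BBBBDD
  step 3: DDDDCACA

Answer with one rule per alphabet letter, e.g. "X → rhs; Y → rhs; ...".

  step 2 ⇒ step 3: BBBBDD ⇒ D·D·D·D·CA·CA
    B ↦ D
    D ↦ CA
    A ↦ B  (constrained at step 0)
    C ↦ B  (constrained at step 0)

A->B, B->D, C->B, D->CA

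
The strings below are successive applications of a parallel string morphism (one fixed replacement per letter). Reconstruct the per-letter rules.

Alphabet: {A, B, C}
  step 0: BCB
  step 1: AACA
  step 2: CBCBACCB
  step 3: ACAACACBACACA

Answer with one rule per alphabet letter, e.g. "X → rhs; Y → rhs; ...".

A->CB, B->A, C->AC

  step 2 ⇒ step 3: CBCBACCB ⇒ AC·A·AC·A·CB·AC·AC·A
    A ↦ CB
    B ↦ A
    C ↦ AC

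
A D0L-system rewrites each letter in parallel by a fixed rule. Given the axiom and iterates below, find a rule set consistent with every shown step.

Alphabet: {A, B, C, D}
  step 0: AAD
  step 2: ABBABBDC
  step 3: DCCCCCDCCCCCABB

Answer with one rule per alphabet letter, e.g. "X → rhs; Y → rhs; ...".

A->DC, B->CC, C->BB, D->A

  step 2 ⇒ step 3: ABBABBDC ⇒ DC·CC·CC·DC·CC·CC·A·BB
    A ↦ DC
    B ↦ CC
    C ↦ BB
    D ↦ A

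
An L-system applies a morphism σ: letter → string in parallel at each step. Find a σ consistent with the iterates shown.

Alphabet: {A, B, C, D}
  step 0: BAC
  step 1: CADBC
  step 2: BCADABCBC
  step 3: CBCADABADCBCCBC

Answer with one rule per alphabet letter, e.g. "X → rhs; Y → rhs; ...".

A->AD, B->C, C->BC, D->AB

  step 2 ⇒ step 3: BCADABCBC ⇒ C·BC·AD·AB·AD·C·BC·C·BC
    A ↦ AD
    B ↦ C
    C ↦ BC
    D ↦ AB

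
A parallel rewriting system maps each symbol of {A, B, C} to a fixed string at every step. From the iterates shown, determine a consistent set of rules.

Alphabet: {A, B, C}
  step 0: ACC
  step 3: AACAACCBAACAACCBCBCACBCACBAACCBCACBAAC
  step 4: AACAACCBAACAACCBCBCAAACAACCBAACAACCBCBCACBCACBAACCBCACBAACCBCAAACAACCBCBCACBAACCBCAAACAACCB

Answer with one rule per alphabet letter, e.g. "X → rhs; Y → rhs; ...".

  step 3 ⇒ step 4: AACAACCBAACAACCBCBCACBCACBAACCBCACBAAC ⇒ AAC·AAC·CB·AAC·AAC·CB·CB·CA·AAC·AAC·CB·AAC·AAC·CB·CB·CA·CB·CA·CB·AAC·CB·CA·CB·AAC·CB·CA·AAC·AAC·CB·CB·CA·CB·AAC·CB·CA·AAC·AAC·CB
    A ↦ AAC
    B ↦ CA
    C ↦ CB

A->AAC, B->CA, C->CB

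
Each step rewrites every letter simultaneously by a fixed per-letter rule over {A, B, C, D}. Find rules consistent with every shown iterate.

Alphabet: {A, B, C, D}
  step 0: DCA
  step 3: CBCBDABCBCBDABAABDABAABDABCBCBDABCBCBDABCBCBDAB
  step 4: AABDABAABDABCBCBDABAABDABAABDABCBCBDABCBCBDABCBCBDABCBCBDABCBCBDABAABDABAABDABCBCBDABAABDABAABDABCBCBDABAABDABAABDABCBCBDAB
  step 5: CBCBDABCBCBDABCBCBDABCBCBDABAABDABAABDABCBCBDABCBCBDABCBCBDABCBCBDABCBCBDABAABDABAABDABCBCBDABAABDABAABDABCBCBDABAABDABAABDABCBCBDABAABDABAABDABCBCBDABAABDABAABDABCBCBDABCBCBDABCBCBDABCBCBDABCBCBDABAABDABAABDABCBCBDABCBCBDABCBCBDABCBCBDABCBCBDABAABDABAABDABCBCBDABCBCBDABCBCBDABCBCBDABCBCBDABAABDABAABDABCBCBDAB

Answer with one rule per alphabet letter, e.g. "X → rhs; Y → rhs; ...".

  step 4 ⇒ step 5: AABDABAABDABCBCBDABAABDABAABDABCBCBDABCBCBDABCBCBDABCBCBDABCBCBDABAABDABAABDABCBCBDABAABDABAABDABCBCBDABAABDABAABDABCBCBDAB ⇒ CB·CB·DAB·CB·CB·DAB·CB·CB·DAB·CB·CB·DAB·AAB·DAB·AAB·DAB·CB·CB·DAB·CB·CB·DAB·CB·CB·DAB·CB·CB·DAB·CB·CB·DAB·AAB·DAB·AAB·DAB·CB·CB·DAB·AAB·DAB·AAB·DAB·CB·CB·DAB·AAB·DAB·AAB·DAB·CB·CB·DAB·AAB·DAB·AAB·DAB·CB·CB·DAB·AAB·DAB·AAB·DAB·CB·CB·DAB·CB·CB·DAB·CB·CB·DAB·CB·CB·DAB·CB·CB·DAB·AAB·DAB·AAB·DAB·CB·CB·DAB·CB·CB·DAB·CB·CB·DAB·CB·CB·DAB·CB·CB·DAB·AAB·DAB·AAB·DAB·CB·CB·DAB·CB·CB·DAB·CB·CB·DAB·CB·CB·DAB·CB·CB·DAB·AAB·DAB·AAB·DAB·CB·CB·DAB
    A ↦ CB
    B ↦ DAB
    C ↦ AAB
    D ↦ CB

A->CB, B->DAB, C->AAB, D->CB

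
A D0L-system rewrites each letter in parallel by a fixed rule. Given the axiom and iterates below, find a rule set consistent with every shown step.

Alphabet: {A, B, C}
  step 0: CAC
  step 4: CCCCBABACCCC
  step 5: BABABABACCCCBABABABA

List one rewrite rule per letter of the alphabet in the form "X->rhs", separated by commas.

  step 4 ⇒ step 5: CCCCBABACCCC ⇒ BA·BA·BA·BA·C·C·C·C·BA·BA·BA·BA
    A ↦ C
    B ↦ C
    C ↦ BA

A->C, B->C, C->BA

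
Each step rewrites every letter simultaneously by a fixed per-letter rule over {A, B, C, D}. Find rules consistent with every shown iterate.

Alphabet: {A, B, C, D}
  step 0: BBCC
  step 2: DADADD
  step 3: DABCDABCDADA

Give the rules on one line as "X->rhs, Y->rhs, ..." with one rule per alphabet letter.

A->BC, B->D, C->B, D->DA

  step 2 ⇒ step 3: DADADD ⇒ DA·BC·DA·BC·DA·DA
    A ↦ BC
    D ↦ DA
    B ↦ D  (constrained at step 0)
    C ↦ B  (constrained at step 0)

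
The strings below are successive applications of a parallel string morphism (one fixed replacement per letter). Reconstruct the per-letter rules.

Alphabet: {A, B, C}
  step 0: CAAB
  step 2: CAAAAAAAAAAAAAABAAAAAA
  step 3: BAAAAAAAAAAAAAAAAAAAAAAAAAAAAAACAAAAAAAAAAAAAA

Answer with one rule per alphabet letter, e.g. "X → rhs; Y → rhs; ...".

A->AA, B->CAA, C->BAA

  step 2 ⇒ step 3: CAAAAAAAAAAAAAABAAAAAA ⇒ BAA·AA·AA·AA·AA·AA·AA·AA·AA·AA·AA·AA·AA·AA·AA·CAA·AA·AA·AA·AA·AA·AA
    A ↦ AA
    B ↦ CAA
    C ↦ BAA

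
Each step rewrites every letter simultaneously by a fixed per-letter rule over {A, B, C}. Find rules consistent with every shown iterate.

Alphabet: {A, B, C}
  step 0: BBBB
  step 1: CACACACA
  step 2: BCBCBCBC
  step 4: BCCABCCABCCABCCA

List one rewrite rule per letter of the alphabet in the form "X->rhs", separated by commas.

A->C, B->CA, C->B

  step 1 ⇒ step 2: CACACACA ⇒ B·C·B·C·B·C·B·C
    A ↦ C
    C ↦ B
  step 0 ⇒ step 1: BBBB ⇒ CA·CA·CA·CA
    B ↦ CA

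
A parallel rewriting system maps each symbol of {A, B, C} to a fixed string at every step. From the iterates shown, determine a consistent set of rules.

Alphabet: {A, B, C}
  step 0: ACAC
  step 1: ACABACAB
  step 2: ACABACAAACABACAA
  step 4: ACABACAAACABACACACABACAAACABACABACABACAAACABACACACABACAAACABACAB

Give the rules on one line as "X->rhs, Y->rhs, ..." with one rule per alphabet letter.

  step 1 ⇒ step 2: ACABACAB ⇒ AC·AB·AC·AA·AC·AB·AC·AA
    A ↦ AC
    B ↦ AA
    C ↦ AB

A->AC, B->AA, C->AB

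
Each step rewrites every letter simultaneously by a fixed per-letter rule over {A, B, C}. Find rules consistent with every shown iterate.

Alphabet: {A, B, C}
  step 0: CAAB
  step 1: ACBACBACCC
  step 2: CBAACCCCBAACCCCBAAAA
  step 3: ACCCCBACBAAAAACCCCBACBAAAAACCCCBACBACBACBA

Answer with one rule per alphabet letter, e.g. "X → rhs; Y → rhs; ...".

A->CBA, B->CCC, C->A

  step 2 ⇒ step 3: CBAACCCCBAACCCCBAAAA ⇒ A·CCC·CBA·CBA·A·A·A·A·CCC·CBA·CBA·A·A·A·A·CCC·CBA·CBA·CBA·CBA
    A ↦ CBA
    B ↦ CCC
    C ↦ A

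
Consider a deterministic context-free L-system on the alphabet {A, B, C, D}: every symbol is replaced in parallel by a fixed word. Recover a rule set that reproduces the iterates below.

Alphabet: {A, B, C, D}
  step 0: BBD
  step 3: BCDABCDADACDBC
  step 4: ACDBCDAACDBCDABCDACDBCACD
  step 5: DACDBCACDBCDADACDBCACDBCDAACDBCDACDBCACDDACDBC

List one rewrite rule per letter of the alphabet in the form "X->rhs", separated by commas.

A->DA, B->A, C->CD, D->BC

  step 4 ⇒ step 5: ACDBCDAACDBCDABCDACDBCACD ⇒ DA·CD·BC·A·CD·BC·DA·DA·CD·BC·A·CD·BC·DA·A·CD·BC·DA·CD·BC·A·CD·DA·CD·BC
    A ↦ DA
    B ↦ A
    C ↦ CD
    D ↦ BC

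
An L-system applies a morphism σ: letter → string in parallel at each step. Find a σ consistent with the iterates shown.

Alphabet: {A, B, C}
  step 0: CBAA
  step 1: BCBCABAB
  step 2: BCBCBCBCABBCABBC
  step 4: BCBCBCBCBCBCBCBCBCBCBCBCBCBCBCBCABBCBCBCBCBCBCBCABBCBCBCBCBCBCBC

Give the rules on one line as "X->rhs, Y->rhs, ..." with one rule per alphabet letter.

A->AB, B->BC, C->BC

  step 1 ⇒ step 2: BCBCABAB ⇒ BC·BC·BC·BC·AB·BC·AB·BC
    A ↦ AB
    B ↦ BC
    C ↦ BC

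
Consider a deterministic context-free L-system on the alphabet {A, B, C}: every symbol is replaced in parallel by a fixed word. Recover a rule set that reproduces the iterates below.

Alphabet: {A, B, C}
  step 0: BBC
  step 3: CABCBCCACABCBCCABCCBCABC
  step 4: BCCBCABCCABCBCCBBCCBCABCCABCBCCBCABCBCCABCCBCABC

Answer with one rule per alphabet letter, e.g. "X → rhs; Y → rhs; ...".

  step 3 ⇒ step 4: CABCBCCACABCBCCABCCBCABC ⇒ BC·CB·CA·BC·CA·BC·BC·CB·BC·CB·CA·BC·CA·BC·BC·CB·CA·BC·BC·CA·BC·CB·CA·BC
    A ↦ CB
    B ↦ CA
    C ↦ BC

A->CB, B->CA, C->BC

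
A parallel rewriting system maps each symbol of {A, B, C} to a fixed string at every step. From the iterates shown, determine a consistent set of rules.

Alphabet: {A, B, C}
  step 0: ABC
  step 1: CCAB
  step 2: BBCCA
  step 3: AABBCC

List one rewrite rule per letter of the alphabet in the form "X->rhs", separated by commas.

  step 2 ⇒ step 3: BBCCA ⇒ A·A·B·B·CC
    A ↦ CC
    B ↦ A
    C ↦ B

A->CC, B->A, C->B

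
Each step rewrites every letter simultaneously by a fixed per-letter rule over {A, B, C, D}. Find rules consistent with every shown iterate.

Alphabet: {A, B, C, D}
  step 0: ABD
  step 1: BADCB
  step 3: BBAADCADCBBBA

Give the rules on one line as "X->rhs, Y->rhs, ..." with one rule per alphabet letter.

  step 0 ⇒ step 1: ABD ⇒ B·ADC·B
    A ↦ B
    B ↦ ADC
    D ↦ B
    C ↦ A  (constrained at step 1)

A->B, B->ADC, C->A, D->B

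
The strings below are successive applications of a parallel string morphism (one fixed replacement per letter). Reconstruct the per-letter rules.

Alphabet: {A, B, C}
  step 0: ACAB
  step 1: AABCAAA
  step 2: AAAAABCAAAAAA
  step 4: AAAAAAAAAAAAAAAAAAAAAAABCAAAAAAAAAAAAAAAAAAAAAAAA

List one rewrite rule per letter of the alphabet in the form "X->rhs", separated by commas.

  step 1 ⇒ step 2: AABCAAA ⇒ AA·AA·A·BC·AA·AA·AA
    A ↦ AA
    B ↦ A
    C ↦ BC

A->AA, B->A, C->BC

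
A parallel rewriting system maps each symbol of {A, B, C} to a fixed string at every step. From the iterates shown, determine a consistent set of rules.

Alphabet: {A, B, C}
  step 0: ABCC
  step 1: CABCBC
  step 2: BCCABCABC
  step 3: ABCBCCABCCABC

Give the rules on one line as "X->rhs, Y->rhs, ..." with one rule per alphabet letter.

A->C, B->A, C->BC

  step 2 ⇒ step 3: BCCABCABC ⇒ A·BC·BC·C·A·BC·C·A·BC
    A ↦ C
    B ↦ A
    C ↦ BC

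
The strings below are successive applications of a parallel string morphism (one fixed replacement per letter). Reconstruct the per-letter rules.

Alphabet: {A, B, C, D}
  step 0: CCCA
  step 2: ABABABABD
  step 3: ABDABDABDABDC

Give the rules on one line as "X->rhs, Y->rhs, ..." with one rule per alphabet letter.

A->AB, B->D, C->A, D->C

  step 2 ⇒ step 3: ABABABABD ⇒ AB·D·AB·D·AB·D·AB·D·C
    A ↦ AB
    B ↦ D
    D ↦ C
    C ↦ A  (constrained at step 0)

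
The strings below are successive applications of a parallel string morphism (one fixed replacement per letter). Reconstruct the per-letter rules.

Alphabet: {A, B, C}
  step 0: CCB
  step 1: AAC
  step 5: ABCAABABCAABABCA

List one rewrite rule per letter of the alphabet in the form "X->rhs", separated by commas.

A->AB, B->C, C->A

  step 0 ⇒ step 1: CCB ⇒ A·A·C
    B ↦ C
    C ↦ A
    A ↦ AB  (constrained at step 1)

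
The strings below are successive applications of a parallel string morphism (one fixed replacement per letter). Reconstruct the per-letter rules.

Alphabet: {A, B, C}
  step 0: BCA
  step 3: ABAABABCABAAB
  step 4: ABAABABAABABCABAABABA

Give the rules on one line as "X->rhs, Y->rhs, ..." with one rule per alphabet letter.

A->AB, B->A, C->BC

  step 3 ⇒ step 4: ABAABABCABAAB ⇒ AB·A·AB·AB·A·AB·A·BC·AB·A·AB·AB·A
    A ↦ AB
    B ↦ A
    C ↦ BC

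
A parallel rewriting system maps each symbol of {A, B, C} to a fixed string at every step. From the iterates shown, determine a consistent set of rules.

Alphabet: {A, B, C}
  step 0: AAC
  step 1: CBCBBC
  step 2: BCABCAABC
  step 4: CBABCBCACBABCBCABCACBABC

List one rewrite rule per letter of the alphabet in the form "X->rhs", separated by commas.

A->CB, B->A, C->BC

  step 1 ⇒ step 2: CBCBBC ⇒ BC·A·BC·A·A·BC
    B ↦ A
    C ↦ BC
  step 0 ⇒ step 1: AAC ⇒ CB·CB·BC
    A ↦ CB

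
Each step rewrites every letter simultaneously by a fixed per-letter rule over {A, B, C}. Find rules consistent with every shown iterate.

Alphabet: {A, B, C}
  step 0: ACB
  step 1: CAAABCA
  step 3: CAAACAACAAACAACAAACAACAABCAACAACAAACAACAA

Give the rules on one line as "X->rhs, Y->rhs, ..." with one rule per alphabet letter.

  step 0 ⇒ step 1: ACB ⇒ CAA·A·BCA
    A ↦ CAA
    B ↦ BCA
    C ↦ A

A->CAA, B->BCA, C->A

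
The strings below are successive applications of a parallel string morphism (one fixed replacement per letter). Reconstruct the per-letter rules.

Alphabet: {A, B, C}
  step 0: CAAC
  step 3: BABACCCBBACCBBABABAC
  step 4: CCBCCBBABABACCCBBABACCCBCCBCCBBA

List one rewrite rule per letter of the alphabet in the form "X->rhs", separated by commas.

A->CB, B->C, C->BA

  step 3 ⇒ step 4: BABACCCBBACCBBABABAC ⇒ C·CB·C·CB·BA·BA·BA·C·C·CB·BA·BA·C·C·CB·C·CB·C·CB·BA
    A ↦ CB
    B ↦ C
    C ↦ BA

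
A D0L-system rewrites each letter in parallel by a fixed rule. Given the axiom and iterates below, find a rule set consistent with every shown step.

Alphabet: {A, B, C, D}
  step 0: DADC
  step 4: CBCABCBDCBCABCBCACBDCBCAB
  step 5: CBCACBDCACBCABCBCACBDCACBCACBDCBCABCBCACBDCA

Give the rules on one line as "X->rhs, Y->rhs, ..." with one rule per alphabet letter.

  step 4 ⇒ step 5: CBCABCBDCBCABCBCACBDCBCAB ⇒ CB·CA·CB·D·CA·CB·CA·B·CB·CA·CB·D·CA·CB·CA·CB·D·CB·CA·B·CB·CA·CB·D·CA
    A ↦ D
    B ↦ CA
    C ↦ CB
    D ↦ B

A->D, B->CA, C->CB, D->B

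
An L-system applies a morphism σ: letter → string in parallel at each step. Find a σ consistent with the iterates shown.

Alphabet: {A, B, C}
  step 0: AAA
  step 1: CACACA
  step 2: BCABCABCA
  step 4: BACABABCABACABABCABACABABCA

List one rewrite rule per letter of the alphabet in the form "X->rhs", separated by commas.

A->CA, B->BA, C->B

  step 1 ⇒ step 2: CACACA ⇒ B·CA·B·CA·B·CA
    A ↦ CA
    C ↦ B
    B ↦ BA  (constrained at step 2)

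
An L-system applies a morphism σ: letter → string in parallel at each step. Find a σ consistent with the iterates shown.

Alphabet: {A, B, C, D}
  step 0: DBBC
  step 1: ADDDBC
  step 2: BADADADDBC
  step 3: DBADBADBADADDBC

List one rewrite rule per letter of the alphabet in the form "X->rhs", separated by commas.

A->B, B->D, C->BC, D->AD

  step 2 ⇒ step 3: BADADADDBC ⇒ D·B·AD·B·AD·B·AD·AD·D·BC
    A ↦ B
    B ↦ D
    C ↦ BC
    D ↦ AD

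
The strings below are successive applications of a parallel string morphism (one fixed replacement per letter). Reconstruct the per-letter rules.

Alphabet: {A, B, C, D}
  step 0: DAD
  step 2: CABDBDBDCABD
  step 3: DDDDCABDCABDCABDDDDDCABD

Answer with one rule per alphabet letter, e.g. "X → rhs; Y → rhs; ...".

  step 2 ⇒ step 3: CABDBDBDCABD ⇒ DD·DD·CA·BD·CA·BD·CA·BD·DD·DD·CA·BD
    A ↦ DD
    B ↦ CA
    C ↦ DD
    D ↦ BD

A->DD, B->CA, C->DD, D->BD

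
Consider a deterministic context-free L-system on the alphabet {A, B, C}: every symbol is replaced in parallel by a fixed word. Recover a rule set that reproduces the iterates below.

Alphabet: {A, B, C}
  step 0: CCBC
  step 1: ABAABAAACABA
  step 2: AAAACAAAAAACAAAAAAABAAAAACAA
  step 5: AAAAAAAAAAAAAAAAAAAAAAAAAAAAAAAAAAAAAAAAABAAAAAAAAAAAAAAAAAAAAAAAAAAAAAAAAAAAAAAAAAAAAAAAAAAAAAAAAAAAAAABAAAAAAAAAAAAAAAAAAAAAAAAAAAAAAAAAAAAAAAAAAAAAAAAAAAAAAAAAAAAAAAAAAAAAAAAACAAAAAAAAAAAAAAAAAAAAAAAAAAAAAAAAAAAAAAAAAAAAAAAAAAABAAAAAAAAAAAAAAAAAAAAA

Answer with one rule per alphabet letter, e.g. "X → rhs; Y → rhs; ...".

A->AA, B->AAC, C->ABA

  step 1 ⇒ step 2: ABAABAAACABA ⇒ AA·AAC·AA·AA·AAC·AA·AA·AA·ABA·AA·AAC·AA
    A ↦ AA
    B ↦ AAC
    C ↦ ABA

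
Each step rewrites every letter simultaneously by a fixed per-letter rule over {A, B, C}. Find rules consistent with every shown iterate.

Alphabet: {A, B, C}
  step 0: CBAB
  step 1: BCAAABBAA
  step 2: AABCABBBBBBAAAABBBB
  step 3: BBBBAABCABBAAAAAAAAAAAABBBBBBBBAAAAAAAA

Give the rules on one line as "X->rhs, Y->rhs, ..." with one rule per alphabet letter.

A->BB, B->AA, C->BCA

  step 2 ⇒ step 3: AABCABBBBBBAAAABBBB ⇒ BB·BB·AA·BCA·BB·AA·AA·AA·AA·AA·AA·BB·BB·BB·BB·AA·AA·AA·AA
    A ↦ BB
    B ↦ AA
    C ↦ BCA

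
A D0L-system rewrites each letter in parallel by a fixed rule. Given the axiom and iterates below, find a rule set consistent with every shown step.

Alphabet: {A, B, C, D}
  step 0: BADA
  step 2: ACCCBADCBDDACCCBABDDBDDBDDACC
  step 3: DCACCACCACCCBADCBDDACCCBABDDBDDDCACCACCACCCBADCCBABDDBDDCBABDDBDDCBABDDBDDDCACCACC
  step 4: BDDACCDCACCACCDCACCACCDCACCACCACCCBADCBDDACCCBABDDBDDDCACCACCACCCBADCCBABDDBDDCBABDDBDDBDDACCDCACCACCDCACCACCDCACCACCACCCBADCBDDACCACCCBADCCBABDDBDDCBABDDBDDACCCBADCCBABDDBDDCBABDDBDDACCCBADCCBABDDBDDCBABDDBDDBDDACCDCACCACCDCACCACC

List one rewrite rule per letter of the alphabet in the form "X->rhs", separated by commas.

  step 3 ⇒ step 4: DCACCACCACCCBADCBDDACCCBABDDBDDDCACCACCACCCBADCCBABDDBDDCBABDDBDDCBABDDBDDDCACCACC ⇒ BDD·ACC·DC·ACC·ACC·DC·ACC·ACC·DC·ACC·ACC·ACC·CBA·DC·BDD·ACC·CBA·BDD·BDD·DC·ACC·ACC·ACC·CBA·DC·CBA·BDD·BDD·CBA·BDD·BDD·BDD·ACC·DC·ACC·ACC·DC·ACC·ACC·DC·ACC·ACC·ACC·CBA·DC·BDD·ACC·ACC·CBA·DC·CBA·BDD·BDD·CBA·BDD·BDD·ACC·CBA·DC·CBA·BDD·BDD·CBA·BDD·BDD·ACC·CBA·DC·CBA·BDD·BDD·CBA·BDD·BDD·BDD·ACC·DC·ACC·ACC·DC·ACC·ACC
    A ↦ DC
    B ↦ CBA
    C ↦ ACC
    D ↦ BDD

A->DC, B->CBA, C->ACC, D->BDD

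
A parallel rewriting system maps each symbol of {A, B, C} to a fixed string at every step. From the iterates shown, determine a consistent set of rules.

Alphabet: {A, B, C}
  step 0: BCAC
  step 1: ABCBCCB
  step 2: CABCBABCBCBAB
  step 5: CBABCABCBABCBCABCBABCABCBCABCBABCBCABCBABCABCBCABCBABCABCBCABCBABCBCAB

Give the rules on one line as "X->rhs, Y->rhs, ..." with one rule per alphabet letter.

A->C, B->AB, C->CB

  step 1 ⇒ step 2: ABCBCCB ⇒ C·AB·CB·AB·CB·CB·AB
    A ↦ C
    B ↦ AB
    C ↦ CB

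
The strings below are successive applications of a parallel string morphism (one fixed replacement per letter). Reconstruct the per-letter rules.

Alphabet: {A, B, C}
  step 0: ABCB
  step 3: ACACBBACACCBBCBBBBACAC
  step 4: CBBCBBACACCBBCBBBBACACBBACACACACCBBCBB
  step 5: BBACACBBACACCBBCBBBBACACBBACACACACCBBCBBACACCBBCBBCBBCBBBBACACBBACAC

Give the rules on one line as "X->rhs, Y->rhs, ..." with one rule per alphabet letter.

  step 4 ⇒ step 5: CBBCBBACACCBBCBBBBACACBBACACACACCBBCBB ⇒ BB·AC·AC·BB·AC·AC·C·BB·C·BB·BB·AC·AC·BB·AC·AC·AC·AC·C·BB·C·BB·AC·AC·C·BB·C·BB·C·BB·C·BB·BB·AC·AC·BB·AC·AC
    A ↦ C
    B ↦ AC
    C ↦ BB

A->C, B->AC, C->BB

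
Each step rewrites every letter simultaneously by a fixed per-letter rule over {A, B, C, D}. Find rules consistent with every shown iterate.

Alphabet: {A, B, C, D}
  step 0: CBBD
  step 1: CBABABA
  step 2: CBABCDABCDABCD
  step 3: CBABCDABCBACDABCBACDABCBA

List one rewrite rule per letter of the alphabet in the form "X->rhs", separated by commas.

A->CD, B->AB, C->CB, D->A

  step 2 ⇒ step 3: CBABCDABCDABCD ⇒ CB·AB·CD·AB·CB·A·CD·AB·CB·A·CD·AB·CB·A
    A ↦ CD
    B ↦ AB
    C ↦ CB
    D ↦ A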